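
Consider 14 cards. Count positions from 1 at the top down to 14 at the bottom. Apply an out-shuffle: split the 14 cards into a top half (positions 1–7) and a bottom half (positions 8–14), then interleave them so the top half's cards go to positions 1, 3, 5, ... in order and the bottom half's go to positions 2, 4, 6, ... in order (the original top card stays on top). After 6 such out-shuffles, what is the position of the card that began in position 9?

Track the card's position through each out-shuffle:
9 → 4 → 7 → 13 → 12 → 10 → 6

6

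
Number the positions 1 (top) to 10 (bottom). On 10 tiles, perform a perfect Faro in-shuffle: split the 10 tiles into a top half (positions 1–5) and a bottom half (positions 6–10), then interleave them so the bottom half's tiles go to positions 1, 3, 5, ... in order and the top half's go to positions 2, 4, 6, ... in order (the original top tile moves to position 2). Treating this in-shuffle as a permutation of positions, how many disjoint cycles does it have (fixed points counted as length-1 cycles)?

Trace each unvisited position around until it returns:
(1 2 4 8 5 10 9 7 3 6)
1 cycle in total.

1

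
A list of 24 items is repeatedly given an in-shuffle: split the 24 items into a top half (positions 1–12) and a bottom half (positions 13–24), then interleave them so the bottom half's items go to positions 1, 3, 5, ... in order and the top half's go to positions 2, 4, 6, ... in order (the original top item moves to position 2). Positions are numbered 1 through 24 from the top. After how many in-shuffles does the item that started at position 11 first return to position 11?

20

Follow position 11 under repeated in-shuffles:
11 → 22 → 19 → 13 → 1 → 2 → 4 → 8 → 16 → 7 → 14 → 3 → 6 → 12 → 24 → 23 → 21 → 17 → 9 → 18 → 11
It first returns after 20 in-shuffles.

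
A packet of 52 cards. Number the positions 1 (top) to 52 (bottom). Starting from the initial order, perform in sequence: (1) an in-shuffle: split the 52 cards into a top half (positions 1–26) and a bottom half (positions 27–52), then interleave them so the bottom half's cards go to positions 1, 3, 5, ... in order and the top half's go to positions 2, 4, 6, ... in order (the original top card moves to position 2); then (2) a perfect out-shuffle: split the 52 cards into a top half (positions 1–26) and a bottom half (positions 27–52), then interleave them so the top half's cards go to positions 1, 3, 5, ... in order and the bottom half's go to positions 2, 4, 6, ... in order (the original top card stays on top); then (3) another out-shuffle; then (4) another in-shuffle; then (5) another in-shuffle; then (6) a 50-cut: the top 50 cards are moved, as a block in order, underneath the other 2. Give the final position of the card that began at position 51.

Track the card from position 51 forward through each operation:
  after op 1 (in-shuffle): 51 → 49
  after op 2 (out-shuffle): 49 → 46
  after op 3 (out-shuffle): 46 → 40
  after op 4 (in-shuffle): 40 → 27
  after op 5 (in-shuffle): 27 → 1
  after op 6 (cut 50): 1 → 3

3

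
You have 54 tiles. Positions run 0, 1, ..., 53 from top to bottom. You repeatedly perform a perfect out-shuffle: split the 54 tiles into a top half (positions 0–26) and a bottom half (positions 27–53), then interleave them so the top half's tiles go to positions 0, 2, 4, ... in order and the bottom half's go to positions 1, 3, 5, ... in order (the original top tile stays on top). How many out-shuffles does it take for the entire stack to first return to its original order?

52

The out-shuffle permutes the 54 positions with cycle lengths [1, 1, 52].
Every tile is home exactly when every cycle has completed a whole number of laps, i.e. after lcm(1, 52) = 52 out-shuffles.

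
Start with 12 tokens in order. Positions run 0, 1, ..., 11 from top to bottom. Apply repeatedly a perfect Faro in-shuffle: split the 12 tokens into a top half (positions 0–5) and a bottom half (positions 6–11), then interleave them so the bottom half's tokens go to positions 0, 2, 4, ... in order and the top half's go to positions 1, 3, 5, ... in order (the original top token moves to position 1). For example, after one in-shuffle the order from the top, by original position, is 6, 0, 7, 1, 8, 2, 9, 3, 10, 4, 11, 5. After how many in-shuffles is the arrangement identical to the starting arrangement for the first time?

12

The in-shuffle permutes the 12 positions with cycle lengths [12].
Every token is home exactly when every cycle has completed a whole number of laps, i.e. after lcm(12) = 12 in-shuffles.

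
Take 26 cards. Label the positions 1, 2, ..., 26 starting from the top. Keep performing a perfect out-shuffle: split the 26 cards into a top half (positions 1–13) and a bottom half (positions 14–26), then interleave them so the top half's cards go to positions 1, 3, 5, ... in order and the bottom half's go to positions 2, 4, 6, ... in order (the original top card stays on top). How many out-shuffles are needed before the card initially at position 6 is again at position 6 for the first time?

4

Follow position 6 under repeated out-shuffles:
6 → 11 → 21 → 16 → 6
It first returns after 4 out-shuffles.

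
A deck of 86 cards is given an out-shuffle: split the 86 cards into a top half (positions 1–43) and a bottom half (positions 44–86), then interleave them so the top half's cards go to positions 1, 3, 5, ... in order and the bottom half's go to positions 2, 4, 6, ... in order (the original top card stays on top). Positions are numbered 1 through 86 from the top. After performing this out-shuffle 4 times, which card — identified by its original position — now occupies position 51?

36

Work backwards from position 51, undoing one out-shuffle at a time:
51 ← 26 ← 56 ← 71 ← 36
So the card now at position 51 started at position 36.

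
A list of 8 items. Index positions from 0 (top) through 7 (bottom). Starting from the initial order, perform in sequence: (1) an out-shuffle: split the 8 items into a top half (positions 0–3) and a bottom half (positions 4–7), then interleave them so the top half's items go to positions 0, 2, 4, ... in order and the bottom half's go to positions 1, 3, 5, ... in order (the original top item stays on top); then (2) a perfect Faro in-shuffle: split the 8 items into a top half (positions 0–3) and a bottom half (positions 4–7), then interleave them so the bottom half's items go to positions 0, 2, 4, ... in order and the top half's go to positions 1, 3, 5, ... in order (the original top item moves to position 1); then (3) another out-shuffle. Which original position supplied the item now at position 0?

2

Undo the operations in reverse order, starting from position 0:
  undo op 3 (out-shuffle, from top half): 0 ← 0
  undo op 2 (in-shuffle, from bottom half): 0 ← 4
  undo op 1 (out-shuffle, from top half): 4 ← 2
So the item at position 0 came from original position 2.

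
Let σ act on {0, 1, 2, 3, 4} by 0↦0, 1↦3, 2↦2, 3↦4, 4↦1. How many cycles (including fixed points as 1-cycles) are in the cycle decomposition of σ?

Cycle decomposition: (0) (1 3 4) (2).
3 cycles.

3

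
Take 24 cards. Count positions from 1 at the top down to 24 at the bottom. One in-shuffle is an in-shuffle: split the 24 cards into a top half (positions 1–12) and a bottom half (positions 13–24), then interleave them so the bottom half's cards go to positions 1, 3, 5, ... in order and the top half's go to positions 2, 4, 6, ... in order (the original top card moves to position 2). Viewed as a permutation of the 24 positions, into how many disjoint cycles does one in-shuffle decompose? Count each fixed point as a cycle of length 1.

2

Trace each unvisited position around until it returns:
(1 2 4 8 16 7 ... len 20) (5 10 20 15)
2 cycles in total.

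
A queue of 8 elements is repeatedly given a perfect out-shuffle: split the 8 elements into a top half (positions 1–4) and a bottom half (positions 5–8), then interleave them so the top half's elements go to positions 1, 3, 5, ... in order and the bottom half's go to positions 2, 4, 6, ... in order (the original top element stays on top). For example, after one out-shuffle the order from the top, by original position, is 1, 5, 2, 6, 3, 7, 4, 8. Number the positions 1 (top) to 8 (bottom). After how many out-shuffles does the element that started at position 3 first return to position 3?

Follow position 3 under repeated out-shuffles:
3 → 5 → 2 → 3
It first returns after 3 out-shuffles.

3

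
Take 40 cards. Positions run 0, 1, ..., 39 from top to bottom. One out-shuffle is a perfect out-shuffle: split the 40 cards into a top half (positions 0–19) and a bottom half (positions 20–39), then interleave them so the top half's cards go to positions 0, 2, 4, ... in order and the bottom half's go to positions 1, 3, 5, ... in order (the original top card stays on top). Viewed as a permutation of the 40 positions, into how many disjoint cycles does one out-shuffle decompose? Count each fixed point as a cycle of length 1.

Trace each unvisited position around until it returns:
(0) (1 2 4 8 16 32 ... len 12) (3 6 12 24 9 18 ... len 12) (7 14 28 17 34 29 ... len 12) (13 26) (39)
6 cycles in total.

6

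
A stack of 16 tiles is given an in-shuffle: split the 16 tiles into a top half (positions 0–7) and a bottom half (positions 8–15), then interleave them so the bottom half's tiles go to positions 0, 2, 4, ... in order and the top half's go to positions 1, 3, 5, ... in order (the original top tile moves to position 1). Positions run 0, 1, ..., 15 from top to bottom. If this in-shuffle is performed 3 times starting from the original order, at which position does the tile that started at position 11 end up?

10

Track the tile's position through each in-shuffle:
11 → 6 → 13 → 10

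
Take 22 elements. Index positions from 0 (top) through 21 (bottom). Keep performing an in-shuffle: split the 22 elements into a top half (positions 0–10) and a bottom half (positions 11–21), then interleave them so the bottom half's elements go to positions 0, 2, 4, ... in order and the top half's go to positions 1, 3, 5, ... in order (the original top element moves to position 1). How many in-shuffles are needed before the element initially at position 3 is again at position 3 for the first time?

11

Follow position 3 under repeated in-shuffles:
3 → 7 → 15 → 8 → 17 → 12 → 2 → 5 → 11 → 0 → 1 → 3
It first returns after 11 in-shuffles.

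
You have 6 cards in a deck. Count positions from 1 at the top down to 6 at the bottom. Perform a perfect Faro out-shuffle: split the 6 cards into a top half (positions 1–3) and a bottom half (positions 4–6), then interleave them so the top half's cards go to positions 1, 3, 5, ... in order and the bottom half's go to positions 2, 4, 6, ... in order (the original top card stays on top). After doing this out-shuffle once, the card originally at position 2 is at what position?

Track the card's position through each out-shuffle:
2 → 3

3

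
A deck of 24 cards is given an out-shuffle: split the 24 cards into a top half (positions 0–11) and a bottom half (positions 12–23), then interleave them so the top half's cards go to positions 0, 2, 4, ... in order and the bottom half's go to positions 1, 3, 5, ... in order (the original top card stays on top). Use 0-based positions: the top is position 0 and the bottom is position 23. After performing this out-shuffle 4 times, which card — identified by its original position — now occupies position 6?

9

Work backwards from position 6, undoing one out-shuffle at a time:
6 ← 3 ← 13 ← 18 ← 9
So the card now at position 6 started at position 9.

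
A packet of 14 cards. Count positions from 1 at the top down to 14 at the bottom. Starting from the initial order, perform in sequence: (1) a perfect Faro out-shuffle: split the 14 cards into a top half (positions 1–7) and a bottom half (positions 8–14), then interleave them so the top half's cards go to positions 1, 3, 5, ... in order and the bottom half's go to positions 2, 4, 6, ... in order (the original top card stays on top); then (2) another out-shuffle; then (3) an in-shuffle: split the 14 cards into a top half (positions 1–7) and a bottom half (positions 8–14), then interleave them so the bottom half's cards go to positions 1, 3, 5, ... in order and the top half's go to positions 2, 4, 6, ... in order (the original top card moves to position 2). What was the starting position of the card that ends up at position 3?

3

Undo the operations in reverse order, starting from position 3:
  undo op 3 (in-shuffle, from bottom half): 3 ← 9
  undo op 2 (out-shuffle, from top half): 9 ← 5
  undo op 1 (out-shuffle, from top half): 5 ← 3
So the card at position 3 came from original position 3.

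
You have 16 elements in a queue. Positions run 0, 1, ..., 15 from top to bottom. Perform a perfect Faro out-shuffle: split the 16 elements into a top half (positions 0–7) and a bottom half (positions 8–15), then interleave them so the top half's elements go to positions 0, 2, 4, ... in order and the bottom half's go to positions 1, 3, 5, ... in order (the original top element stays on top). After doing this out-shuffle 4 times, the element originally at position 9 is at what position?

9

Track the element's position through each out-shuffle:
9 → 3 → 6 → 12 → 9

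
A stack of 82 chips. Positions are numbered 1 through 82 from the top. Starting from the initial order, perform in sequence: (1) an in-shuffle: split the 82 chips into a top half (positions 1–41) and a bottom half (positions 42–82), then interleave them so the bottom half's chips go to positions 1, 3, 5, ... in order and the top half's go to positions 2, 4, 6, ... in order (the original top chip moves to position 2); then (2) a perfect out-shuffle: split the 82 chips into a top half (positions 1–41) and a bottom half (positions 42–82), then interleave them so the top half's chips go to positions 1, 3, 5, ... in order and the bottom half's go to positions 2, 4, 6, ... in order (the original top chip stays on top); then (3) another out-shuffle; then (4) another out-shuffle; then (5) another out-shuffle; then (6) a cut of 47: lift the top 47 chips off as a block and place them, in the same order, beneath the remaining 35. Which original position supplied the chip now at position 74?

Undo the operations in reverse order, starting from position 74:
  undo op 6 (cut 47): 74 ← 39
  undo op 5 (out-shuffle, from top half): 39 ← 20
  undo op 4 (out-shuffle, from bottom half): 20 ← 51
  undo op 3 (out-shuffle, from top half): 51 ← 26
  undo op 2 (out-shuffle, from bottom half): 26 ← 54
  undo op 1 (in-shuffle, from top half): 54 ← 27
So the chip at position 74 came from original position 27.

27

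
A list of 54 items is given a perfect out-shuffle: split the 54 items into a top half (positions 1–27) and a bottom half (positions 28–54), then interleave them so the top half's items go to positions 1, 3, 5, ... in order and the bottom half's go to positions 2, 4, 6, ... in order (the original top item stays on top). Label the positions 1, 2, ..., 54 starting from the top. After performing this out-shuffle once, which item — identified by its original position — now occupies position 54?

Work backwards from position 54, undoing one out-shuffle at a time:
54 ← 54
So the item now at position 54 started at position 54.

54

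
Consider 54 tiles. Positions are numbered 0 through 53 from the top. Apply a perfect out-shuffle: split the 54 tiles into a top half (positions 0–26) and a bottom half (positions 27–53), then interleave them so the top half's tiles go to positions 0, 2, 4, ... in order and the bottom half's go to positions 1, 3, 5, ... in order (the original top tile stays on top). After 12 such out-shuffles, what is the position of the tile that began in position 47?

Track the tile's position through each out-shuffle:
47 → 41 → 29 → 5 → 10 → 20 → 40 → 27 → 1 → 2 → 4 → 8 → 16

16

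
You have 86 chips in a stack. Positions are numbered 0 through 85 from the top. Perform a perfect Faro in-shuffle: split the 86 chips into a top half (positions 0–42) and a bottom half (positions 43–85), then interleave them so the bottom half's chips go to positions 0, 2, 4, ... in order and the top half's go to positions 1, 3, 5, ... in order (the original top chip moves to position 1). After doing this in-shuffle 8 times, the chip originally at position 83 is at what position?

Track the chip's position through each in-shuffle:
83 → 80 → 74 → 62 → 38 → 77 → 68 → 50 → 14

14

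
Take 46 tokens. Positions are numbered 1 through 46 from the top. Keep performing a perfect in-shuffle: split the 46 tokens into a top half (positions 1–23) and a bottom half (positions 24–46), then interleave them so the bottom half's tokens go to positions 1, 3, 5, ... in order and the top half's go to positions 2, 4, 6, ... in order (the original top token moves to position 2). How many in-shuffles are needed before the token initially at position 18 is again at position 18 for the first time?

Follow position 18 under repeated in-shuffles:
18 → 36 → 25 → 3 → 6 → 12 → 24 → 1 → ... → 18 (length 23)
It first returns after 23 in-shuffles.

23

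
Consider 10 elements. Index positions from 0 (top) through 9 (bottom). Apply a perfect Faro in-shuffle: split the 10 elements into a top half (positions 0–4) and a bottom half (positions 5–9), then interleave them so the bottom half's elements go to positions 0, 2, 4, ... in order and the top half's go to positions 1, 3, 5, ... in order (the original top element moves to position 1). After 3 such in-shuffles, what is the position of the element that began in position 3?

Track the element's position through each in-shuffle:
3 → 7 → 4 → 9

9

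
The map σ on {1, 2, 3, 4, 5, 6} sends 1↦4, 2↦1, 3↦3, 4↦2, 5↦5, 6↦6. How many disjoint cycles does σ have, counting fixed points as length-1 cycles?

Cycle decomposition: (1 4 2) (3) (5) (6).
4 cycles.

4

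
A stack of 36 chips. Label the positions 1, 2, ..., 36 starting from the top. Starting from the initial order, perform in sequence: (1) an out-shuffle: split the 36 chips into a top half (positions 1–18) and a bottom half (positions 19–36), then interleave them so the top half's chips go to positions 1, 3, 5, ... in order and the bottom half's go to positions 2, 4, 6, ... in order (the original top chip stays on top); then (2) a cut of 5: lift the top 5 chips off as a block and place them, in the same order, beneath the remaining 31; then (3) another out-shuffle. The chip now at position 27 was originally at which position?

10

Undo the operations in reverse order, starting from position 27:
  undo op 3 (out-shuffle, from top half): 27 ← 14
  undo op 2 (cut 5): 14 ← 19
  undo op 1 (out-shuffle, from top half): 19 ← 10
So the chip at position 27 came from original position 10.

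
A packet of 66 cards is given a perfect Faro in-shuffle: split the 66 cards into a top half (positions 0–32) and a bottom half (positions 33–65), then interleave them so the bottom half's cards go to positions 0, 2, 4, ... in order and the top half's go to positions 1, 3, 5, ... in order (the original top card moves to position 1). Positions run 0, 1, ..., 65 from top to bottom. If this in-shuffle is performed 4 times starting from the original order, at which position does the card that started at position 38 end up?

Track the card's position through each in-shuffle:
38 → 10 → 21 → 43 → 20

20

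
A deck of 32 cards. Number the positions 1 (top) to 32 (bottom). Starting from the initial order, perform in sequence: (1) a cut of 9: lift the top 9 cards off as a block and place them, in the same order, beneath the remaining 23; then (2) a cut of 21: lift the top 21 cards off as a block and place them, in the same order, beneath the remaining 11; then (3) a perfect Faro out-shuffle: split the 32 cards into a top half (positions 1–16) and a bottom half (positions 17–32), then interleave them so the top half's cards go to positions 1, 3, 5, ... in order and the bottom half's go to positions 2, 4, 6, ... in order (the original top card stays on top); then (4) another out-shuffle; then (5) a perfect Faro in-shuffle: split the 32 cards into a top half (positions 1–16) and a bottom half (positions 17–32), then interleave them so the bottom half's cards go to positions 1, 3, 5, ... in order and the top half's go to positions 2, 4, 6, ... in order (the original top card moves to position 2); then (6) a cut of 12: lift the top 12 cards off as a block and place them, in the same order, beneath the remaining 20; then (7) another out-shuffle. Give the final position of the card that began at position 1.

11

Track the card from position 1 forward through each operation:
  after op 1 (cut 9): 1 → 24
  after op 2 (cut 21): 24 → 3
  after op 3 (out-shuffle): 3 → 5
  after op 4 (out-shuffle): 5 → 9
  after op 5 (in-shuffle): 9 → 18
  after op 6 (cut 12): 18 → 6
  after op 7 (out-shuffle): 6 → 11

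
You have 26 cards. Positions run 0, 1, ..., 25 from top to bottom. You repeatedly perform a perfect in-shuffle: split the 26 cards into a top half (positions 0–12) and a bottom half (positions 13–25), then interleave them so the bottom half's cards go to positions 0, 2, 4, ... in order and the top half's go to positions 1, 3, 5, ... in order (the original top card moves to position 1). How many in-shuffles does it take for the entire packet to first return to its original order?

18

The in-shuffle permutes the 26 positions with cycle lengths [2, 6, 18].
Every card is home exactly when every cycle has completed a whole number of laps, i.e. after lcm(2, 6, 18) = 18 in-shuffles.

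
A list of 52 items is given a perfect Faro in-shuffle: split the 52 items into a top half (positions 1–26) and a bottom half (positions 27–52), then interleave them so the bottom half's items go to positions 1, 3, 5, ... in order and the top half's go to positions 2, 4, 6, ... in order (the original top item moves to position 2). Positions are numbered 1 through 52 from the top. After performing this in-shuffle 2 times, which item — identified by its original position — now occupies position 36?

Work backwards from position 36, undoing one in-shuffle at a time:
36 ← 18 ← 9
So the item now at position 36 started at position 9.

9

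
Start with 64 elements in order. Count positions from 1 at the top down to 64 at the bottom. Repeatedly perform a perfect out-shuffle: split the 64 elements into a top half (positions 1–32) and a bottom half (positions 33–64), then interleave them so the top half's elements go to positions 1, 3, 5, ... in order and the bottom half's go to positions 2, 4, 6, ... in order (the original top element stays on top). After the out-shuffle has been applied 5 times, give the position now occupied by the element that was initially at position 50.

Track the element's position through each out-shuffle:
50 → 36 → 8 → 15 → 29 → 57

57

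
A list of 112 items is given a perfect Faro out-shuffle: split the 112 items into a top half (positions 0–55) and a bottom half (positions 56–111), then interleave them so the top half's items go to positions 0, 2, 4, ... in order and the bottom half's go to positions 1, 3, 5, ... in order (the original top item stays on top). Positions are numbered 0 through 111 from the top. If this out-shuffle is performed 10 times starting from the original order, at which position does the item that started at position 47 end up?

65

Track the item's position through each out-shuffle:
47 → 94 → 77 → 43 → 86 → 61 → 11 → 22 → 44 → 88 → 65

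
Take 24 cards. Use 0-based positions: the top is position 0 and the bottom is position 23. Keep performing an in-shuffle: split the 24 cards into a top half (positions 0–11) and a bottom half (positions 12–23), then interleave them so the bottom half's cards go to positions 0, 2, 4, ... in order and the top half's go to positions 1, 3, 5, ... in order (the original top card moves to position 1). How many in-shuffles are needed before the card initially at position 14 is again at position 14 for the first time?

Follow position 14 under repeated in-shuffles:
14 → 4 → 9 → 19 → 14
It first returns after 4 in-shuffles.

4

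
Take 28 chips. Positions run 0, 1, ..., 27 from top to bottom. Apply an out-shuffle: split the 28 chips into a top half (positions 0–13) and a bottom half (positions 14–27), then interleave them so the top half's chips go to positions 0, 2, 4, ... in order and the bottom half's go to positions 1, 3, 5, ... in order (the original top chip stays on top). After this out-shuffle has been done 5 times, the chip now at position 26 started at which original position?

16

Work backwards from position 26, undoing one out-shuffle at a time:
26 ← 13 ← 20 ← 10 ← 5 ← 16
So the chip now at position 26 started at position 16.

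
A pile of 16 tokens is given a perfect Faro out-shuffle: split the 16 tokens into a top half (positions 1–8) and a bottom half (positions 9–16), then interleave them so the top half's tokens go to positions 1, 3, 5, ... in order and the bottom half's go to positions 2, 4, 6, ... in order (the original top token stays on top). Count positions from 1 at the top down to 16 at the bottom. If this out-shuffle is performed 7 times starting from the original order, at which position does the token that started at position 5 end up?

Track the token's position through each out-shuffle:
5 → 9 → 2 → 3 → 5 → 9 → 2 → 3

3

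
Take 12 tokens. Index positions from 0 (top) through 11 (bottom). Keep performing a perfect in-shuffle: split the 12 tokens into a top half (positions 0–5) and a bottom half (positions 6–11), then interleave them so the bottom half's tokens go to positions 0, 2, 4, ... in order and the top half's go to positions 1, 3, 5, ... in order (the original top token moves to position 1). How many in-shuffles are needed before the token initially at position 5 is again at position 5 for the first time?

12

Follow position 5 under repeated in-shuffles:
5 → 11 → 10 → 8 → 4 → 9 → 6 → 0 → 1 → 3 → 7 → 2 → 5
It first returns after 12 in-shuffles.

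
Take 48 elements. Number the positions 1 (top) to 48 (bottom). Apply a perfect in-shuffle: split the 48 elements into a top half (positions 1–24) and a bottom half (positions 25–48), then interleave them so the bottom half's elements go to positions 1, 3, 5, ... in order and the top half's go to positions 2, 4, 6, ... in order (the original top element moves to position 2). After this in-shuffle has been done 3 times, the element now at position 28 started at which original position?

28

Work backwards from position 28, undoing one in-shuffle at a time:
28 ← 14 ← 7 ← 28
So the element now at position 28 started at position 28.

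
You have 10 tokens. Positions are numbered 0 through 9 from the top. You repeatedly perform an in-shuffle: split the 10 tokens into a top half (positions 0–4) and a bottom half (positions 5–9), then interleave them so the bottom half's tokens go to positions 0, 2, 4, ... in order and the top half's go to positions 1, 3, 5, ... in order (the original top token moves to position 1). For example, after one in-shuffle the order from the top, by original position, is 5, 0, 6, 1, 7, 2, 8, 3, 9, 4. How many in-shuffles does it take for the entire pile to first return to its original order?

The in-shuffle permutes the 10 positions with cycle lengths [10].
Every token is home exactly when every cycle has completed a whole number of laps, i.e. after lcm(10) = 10 in-shuffles.

10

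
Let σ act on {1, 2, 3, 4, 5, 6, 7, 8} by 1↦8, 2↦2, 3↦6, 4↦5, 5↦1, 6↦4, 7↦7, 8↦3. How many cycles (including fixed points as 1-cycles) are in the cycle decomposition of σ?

Cycle decomposition: (1 8 3 6 4 5) (2) (7).
3 cycles.

3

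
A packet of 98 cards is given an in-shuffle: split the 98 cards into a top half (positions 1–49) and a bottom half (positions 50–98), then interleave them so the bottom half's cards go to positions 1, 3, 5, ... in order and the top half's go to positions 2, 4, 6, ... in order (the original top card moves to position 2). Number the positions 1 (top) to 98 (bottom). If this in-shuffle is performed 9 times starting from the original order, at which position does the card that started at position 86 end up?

Track the card's position through each in-shuffle:
86 → 73 → 47 → 94 → 89 → 79 → 59 → 19 → 38 → 76

76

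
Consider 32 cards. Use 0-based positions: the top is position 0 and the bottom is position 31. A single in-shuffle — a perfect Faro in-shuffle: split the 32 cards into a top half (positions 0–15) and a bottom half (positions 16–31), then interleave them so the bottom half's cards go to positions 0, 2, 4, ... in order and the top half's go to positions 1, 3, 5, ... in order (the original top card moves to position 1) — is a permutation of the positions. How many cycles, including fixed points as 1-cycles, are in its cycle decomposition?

4

Trace each unvisited position around until it returns:
(0 1 3 7 15 31 30 28 24 16) (2 5 11 23 14 29 26 20 8 17) (4 9 19 6 13 27 22 12 25 18) (10 21)
4 cycles in total.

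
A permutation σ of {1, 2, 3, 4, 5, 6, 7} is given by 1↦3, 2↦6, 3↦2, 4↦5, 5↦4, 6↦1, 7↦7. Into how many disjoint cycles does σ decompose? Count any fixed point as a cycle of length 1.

3

Cycle decomposition: (1 3 2 6) (4 5) (7).
3 cycles.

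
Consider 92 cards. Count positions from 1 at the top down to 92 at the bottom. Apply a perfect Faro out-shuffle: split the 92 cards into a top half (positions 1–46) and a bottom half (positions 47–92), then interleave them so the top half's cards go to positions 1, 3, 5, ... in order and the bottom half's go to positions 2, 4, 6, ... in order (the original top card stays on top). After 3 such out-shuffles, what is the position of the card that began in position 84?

Track the card's position through each out-shuffle:
84 → 76 → 60 → 28

28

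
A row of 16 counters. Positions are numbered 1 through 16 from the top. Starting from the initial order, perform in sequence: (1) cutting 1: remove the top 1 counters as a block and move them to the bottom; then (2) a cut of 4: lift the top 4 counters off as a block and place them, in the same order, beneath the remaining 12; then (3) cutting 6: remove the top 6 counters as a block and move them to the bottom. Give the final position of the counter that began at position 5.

10

Track the counter from position 5 forward through each operation:
  after op 1 (cut 1): 5 → 4
  after op 2 (cut 4): 4 → 16
  after op 3 (cut 6): 16 → 10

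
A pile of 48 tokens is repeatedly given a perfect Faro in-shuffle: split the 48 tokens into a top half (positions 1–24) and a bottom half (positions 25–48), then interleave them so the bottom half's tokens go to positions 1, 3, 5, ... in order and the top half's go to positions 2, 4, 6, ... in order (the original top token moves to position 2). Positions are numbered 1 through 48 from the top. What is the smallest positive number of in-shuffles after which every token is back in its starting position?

21

The in-shuffle permutes the 48 positions with cycle lengths [3, 3, 21, 21].
Every token is home exactly when every cycle has completed a whole number of laps, i.e. after lcm(3, 21) = 21 in-shuffles.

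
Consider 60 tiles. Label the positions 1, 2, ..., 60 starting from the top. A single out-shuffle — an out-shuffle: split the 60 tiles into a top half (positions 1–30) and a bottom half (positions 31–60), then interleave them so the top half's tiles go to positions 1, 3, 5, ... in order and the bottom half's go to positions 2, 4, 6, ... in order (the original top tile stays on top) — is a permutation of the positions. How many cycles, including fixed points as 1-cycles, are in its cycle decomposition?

3

Trace each unvisited position around until it returns:
(1) (2 3 5 9 17 33 ... len 58) (60)
3 cycles in total.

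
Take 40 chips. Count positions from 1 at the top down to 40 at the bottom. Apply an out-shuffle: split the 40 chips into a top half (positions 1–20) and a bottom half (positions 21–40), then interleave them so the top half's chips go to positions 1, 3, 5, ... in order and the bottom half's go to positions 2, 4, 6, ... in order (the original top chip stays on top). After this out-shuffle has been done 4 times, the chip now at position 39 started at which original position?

18

Work backwards from position 39, undoing one out-shuffle at a time:
39 ← 20 ← 30 ← 35 ← 18
So the chip now at position 39 started at position 18.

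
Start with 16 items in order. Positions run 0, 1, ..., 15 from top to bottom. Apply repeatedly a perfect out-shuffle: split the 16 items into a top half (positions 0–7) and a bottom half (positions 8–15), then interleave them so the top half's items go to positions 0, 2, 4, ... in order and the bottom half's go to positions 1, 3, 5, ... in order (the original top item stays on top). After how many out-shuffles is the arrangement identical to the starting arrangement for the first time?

4

The out-shuffle permutes the 16 positions with cycle lengths [1, 1, 2, 4, 4, 4].
Every item is home exactly when every cycle has completed a whole number of laps, i.e. after lcm(1, 2, 4) = 4 out-shuffles.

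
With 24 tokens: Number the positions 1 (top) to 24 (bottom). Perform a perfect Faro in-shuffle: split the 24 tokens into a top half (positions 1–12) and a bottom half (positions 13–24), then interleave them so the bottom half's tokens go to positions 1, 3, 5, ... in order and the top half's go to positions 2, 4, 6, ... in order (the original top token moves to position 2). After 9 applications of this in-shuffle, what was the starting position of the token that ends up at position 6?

Work backwards from position 6, undoing one in-shuffle at a time:
6 ← 3 ← 14 ← 7 ← 16 ← 8 ← 4 ← 2 ← 1 ← 13
So the token now at position 6 started at position 13.

13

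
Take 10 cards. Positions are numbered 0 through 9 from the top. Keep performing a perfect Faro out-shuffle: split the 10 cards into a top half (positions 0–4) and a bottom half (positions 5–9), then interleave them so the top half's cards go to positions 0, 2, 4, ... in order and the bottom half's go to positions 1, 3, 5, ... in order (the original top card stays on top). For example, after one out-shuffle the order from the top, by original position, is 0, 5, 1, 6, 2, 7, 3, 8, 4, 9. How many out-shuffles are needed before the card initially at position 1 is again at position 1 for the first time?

Follow position 1 under repeated out-shuffles:
1 → 2 → 4 → 8 → 7 → 5 → 1
It first returns after 6 out-shuffles.

6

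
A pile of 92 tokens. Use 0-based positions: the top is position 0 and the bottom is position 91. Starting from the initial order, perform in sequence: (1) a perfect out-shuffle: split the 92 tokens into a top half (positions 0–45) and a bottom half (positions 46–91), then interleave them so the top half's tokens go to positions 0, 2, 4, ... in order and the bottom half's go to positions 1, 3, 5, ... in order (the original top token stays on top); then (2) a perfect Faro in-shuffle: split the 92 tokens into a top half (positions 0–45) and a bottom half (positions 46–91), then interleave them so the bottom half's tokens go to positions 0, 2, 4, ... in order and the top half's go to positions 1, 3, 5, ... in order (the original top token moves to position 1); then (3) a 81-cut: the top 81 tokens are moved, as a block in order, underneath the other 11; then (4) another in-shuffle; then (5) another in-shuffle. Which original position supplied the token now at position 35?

22

Undo the operations in reverse order, starting from position 35:
  undo op 5 (in-shuffle, from top half): 35 ← 17
  undo op 4 (in-shuffle, from top half): 17 ← 8
  undo op 3 (cut 81): 8 ← 89
  undo op 2 (in-shuffle, from top half): 89 ← 44
  undo op 1 (out-shuffle, from top half): 44 ← 22
So the token at position 35 came from original position 22.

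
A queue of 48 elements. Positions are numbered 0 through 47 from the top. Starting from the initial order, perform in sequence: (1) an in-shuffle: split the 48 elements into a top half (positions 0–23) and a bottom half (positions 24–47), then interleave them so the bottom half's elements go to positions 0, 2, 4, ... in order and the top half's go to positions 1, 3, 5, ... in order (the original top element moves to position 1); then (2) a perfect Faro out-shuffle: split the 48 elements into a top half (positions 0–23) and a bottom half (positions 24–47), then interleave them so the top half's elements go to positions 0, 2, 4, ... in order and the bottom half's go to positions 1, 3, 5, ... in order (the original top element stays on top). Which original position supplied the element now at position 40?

34

Undo the operations in reverse order, starting from position 40:
  undo op 2 (out-shuffle, from top half): 40 ← 20
  undo op 1 (in-shuffle, from bottom half): 20 ← 34
So the element at position 40 came from original position 34.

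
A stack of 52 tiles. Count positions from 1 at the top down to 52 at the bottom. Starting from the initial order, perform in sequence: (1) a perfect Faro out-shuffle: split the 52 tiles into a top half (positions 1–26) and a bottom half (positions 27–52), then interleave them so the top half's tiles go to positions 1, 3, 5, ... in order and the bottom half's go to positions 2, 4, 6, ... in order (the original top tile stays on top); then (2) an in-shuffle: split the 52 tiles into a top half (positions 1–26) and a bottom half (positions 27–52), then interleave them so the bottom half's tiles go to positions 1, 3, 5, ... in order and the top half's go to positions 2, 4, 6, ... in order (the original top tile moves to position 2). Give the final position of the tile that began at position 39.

52

Track the tile from position 39 forward through each operation:
  after op 1 (out-shuffle): 39 → 26
  after op 2 (in-shuffle): 26 → 52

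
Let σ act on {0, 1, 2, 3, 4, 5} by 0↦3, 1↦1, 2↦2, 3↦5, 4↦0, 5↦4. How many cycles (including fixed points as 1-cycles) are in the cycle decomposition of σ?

3

Cycle decomposition: (0 3 5 4) (1) (2).
3 cycles.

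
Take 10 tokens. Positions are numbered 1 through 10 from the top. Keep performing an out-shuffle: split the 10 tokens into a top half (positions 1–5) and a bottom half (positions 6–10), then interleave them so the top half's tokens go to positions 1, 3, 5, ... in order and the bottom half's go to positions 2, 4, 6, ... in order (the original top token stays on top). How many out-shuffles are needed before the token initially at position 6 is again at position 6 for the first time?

6

Follow position 6 under repeated out-shuffles:
6 → 2 → 3 → 5 → 9 → 8 → 6
It first returns after 6 out-shuffles.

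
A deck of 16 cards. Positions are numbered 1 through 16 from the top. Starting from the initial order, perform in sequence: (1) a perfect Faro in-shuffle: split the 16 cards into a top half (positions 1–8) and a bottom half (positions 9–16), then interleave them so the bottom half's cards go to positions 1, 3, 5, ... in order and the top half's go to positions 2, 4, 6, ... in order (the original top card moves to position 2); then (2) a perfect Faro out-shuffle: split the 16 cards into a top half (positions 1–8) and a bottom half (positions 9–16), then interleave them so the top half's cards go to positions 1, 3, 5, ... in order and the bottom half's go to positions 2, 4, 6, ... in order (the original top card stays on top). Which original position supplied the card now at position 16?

Undo the operations in reverse order, starting from position 16:
  undo op 2 (out-shuffle, from bottom half): 16 ← 16
  undo op 1 (in-shuffle, from top half): 16 ← 8
So the card at position 16 came from original position 8.

8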